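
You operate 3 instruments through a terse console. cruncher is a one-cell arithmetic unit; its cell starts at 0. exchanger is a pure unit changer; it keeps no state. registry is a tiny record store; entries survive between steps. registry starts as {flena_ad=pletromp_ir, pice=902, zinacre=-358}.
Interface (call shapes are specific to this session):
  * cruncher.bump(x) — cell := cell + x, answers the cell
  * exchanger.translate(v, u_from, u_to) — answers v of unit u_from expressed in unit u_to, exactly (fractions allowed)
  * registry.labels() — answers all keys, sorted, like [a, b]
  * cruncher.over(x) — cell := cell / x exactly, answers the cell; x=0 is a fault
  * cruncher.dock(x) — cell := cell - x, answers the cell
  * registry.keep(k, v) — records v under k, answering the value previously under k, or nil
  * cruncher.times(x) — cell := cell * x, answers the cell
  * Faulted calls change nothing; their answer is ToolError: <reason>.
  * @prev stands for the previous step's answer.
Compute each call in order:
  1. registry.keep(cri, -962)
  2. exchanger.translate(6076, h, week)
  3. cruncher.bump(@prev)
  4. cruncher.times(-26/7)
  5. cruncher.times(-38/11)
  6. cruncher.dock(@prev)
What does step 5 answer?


Answer: 15314/33

Derivation:
$ registry.keep cri -962
[out] nil
$ exchanger.translate 6076 h week
[out] 217/6
$ cruncher.bump @prev
[out] 217/6
$ cruncher.times -26/7
[out] -403/3
$ cruncher.times -38/11
[out] 15314/33
$ cruncher.dock @prev
[out] 0


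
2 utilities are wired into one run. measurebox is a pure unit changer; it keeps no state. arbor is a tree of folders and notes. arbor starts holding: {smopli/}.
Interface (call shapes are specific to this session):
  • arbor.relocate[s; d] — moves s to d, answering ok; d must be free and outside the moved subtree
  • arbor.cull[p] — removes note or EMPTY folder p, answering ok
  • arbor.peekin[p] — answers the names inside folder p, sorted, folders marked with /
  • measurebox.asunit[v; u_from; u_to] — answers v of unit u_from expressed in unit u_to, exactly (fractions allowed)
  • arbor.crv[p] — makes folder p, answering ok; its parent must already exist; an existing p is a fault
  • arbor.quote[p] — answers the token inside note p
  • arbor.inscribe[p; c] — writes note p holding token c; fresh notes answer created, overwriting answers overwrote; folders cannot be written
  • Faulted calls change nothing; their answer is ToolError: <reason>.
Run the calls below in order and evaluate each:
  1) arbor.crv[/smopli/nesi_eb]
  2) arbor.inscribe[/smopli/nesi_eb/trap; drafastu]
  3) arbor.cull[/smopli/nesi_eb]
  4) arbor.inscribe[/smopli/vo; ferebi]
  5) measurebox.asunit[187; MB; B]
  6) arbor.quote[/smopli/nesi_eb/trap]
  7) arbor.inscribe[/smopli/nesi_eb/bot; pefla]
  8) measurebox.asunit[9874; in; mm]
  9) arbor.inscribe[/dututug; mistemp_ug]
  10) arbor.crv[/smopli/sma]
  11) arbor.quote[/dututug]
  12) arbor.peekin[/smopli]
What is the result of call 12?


I use crv on p='/smopli/nesi_eb', yielding ok.
I run inscribe on p='/smopli/nesi_eb/trap', c='drafastu', which returns created.
I use cull on p='/smopli/nesi_eb', and observe ToolError: not empty.
I try inscribe on p='/smopli/vo', c='ferebi', and observe created.
Invoking asunit on v='187', u_from='MB', u_to='B', and observe 187000000.
I try quote on p='/smopli/nesi_eb/trap', yielding drafastu.
I call inscribe on p='/smopli/nesi_eb/bot', c='pefla', and observe created.
Next I call asunit on v='9874', u_from='in', u_to='mm', → 1253998/5.
I invoke inscribe on p='/dututug', c='mistemp_ug', and see created.
Now I run crv on p='/smopli/sma', and observe ok.
Next I call quote on p='/dututug', and get mistemp_ug.
Invoking peekin on p='/smopli', and observe [nesi_eb/, sma/, vo].

Answer: [nesi_eb/, sma/, vo]


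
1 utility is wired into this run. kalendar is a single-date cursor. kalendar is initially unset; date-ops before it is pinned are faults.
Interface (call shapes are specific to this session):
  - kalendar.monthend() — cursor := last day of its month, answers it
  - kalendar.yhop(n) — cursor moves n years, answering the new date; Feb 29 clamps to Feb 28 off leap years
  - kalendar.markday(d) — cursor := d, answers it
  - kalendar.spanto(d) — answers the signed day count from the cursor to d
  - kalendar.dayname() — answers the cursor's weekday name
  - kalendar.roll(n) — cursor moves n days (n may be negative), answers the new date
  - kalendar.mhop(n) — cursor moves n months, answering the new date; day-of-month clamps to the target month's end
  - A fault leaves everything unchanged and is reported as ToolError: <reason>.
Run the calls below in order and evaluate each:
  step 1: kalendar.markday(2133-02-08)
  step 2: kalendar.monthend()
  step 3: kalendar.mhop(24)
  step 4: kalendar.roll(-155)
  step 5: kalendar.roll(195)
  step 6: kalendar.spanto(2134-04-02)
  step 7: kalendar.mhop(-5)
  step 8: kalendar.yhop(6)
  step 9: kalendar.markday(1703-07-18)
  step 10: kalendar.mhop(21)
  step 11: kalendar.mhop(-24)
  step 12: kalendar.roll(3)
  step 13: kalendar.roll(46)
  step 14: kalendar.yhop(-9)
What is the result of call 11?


$ markday d: 2133-02-08
:: 2133-02-08
$ monthend
:: 2133-02-28
$ mhop n: 24
:: 2135-02-28
$ roll n: -155
:: 2134-09-26
$ roll n: 195
:: 2135-04-09
$ spanto d: 2134-04-02
:: -372
$ mhop n: -5
:: 2134-11-09
$ yhop n: 6
:: 2140-11-09
$ markday d: 1703-07-18
:: 1703-07-18
$ mhop n: 21
:: 1705-04-18
$ mhop n: -24
:: 1703-04-18
$ roll n: 3
:: 1703-04-21
$ roll n: 46
:: 1703-06-06
$ yhop n: -9
:: 1694-06-06

Answer: 1703-04-18


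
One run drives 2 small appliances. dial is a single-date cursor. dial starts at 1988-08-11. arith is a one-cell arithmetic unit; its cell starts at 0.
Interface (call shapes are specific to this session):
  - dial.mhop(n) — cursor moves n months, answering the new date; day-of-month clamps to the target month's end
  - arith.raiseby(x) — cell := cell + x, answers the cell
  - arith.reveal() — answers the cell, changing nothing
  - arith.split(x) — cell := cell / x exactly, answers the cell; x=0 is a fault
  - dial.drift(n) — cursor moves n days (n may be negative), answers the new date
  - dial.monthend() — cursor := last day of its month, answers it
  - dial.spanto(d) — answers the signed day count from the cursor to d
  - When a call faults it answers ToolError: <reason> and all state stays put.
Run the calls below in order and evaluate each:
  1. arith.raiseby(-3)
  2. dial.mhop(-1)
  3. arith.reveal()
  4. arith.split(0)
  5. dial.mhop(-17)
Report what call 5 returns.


Answer: 1987-02-11

Derivation:
CALL arith.raiseby[x: -3]
RET  -3
CALL dial.mhop[n: -1]
RET  1988-07-11
CALL arith.reveal[]
RET  -3
CALL arith.split[x: 0]
RET  ToolError: division by zero
CALL dial.mhop[n: -17]
RET  1987-02-11


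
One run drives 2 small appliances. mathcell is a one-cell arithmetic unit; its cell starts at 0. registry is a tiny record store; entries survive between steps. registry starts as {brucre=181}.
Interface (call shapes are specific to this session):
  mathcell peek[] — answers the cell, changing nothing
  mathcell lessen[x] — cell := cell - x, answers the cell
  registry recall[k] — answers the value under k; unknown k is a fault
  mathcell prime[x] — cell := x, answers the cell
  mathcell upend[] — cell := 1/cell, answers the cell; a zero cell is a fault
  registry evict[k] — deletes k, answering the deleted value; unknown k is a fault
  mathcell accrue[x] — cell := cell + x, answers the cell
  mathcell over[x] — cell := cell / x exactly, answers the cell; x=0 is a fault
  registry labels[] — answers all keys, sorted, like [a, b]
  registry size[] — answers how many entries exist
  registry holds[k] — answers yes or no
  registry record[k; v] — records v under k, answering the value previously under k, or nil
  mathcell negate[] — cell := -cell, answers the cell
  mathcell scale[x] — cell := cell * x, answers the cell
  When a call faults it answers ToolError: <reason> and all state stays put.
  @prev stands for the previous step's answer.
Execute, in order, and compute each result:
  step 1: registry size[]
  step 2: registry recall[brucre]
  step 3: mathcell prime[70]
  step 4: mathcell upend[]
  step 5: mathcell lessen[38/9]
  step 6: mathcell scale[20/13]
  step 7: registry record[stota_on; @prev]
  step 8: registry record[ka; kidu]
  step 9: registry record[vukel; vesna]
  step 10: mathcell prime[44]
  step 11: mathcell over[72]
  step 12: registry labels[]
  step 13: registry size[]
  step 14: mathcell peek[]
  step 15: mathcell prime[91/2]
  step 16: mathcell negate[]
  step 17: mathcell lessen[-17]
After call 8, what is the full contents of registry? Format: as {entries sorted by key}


Answer: {brucre=181, ka=kidu, stota_on=-5302/819}

Derivation:
~$ registry size
  1
~$ registry recall k='brucre'
  181
~$ mathcell prime x='70'
  70
~$ mathcell upend
  1/70
~$ mathcell lessen x='38/9'
  -2651/630
~$ mathcell scale x='20/13'
  -5302/819
~$ registry record k='stota_on' v='@prev'
  nil
~$ registry record k='ka' v='kidu'
  nil
~$ registry record k='vukel' v='vesna'
  nil
~$ mathcell prime x='44'
  44
~$ mathcell over x='72'
  11/18
~$ registry labels
  [brucre, ka, stota_on, vukel]
~$ registry size
  4
~$ mathcell peek
  11/18
~$ mathcell prime x='91/2'
  91/2
~$ mathcell negate
  -91/2
~$ mathcell lessen x='-17'
  -57/2


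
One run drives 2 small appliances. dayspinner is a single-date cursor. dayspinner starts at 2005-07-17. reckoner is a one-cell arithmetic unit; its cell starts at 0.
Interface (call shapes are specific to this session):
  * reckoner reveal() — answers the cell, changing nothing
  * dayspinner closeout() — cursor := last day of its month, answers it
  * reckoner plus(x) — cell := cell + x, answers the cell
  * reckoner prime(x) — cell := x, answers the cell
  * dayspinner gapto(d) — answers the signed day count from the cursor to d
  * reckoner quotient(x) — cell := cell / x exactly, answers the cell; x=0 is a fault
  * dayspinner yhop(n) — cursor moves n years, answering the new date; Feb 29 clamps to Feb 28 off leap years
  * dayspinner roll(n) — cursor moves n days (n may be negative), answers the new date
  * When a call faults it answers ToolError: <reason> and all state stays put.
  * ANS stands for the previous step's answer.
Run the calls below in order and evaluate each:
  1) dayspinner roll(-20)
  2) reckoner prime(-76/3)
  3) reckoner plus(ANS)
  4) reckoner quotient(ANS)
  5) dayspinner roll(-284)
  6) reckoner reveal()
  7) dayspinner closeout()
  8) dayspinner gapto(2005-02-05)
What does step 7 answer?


-> dayspinner roll(n=-20)
<- 2005-06-27
-> reckoner prime(x=-76/3)
<- -76/3
-> reckoner plus(x=ANS)
<- -152/3
-> reckoner quotient(x=ANS)
<- 1
-> dayspinner roll(n=-284)
<- 2004-09-16
-> reckoner reveal()
<- 1
-> dayspinner closeout()
<- 2004-09-30
-> dayspinner gapto(d=2005-02-05)
<- 128

Answer: 2004-09-30


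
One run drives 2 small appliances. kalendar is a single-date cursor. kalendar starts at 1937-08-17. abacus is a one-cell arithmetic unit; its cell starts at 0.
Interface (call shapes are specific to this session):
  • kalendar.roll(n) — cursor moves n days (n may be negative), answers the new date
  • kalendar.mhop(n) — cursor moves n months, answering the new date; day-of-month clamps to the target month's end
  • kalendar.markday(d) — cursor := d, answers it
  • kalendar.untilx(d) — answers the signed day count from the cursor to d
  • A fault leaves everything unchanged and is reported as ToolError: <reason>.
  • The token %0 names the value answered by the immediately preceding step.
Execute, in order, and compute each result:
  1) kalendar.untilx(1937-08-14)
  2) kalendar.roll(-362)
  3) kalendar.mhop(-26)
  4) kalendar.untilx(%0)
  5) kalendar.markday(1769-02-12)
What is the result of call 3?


// kalendar.untilx(d='1937-08-14') ~> -3
// kalendar.roll(n='-362') ~> 1936-08-20
// kalendar.mhop(n='-26') ~> 1934-06-20
// kalendar.untilx(d='%0') ~> 0
// kalendar.markday(d='1769-02-12') ~> 1769-02-12

Answer: 1934-06-20


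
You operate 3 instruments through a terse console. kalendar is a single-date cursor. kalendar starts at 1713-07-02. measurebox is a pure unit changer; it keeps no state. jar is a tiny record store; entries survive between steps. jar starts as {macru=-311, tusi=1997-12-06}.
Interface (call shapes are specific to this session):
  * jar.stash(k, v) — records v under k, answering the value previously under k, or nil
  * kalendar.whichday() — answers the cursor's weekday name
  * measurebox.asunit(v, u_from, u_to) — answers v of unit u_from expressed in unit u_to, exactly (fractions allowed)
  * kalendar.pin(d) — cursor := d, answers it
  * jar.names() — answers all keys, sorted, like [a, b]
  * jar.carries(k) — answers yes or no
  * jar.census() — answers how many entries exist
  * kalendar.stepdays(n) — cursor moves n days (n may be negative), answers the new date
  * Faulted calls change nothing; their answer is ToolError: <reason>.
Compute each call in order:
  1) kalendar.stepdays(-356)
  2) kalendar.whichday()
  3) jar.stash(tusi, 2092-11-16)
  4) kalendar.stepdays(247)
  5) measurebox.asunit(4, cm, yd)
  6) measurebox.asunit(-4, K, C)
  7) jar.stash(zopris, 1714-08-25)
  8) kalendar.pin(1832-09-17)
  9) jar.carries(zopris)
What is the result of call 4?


Step: kalendar.stepdays[n=-356]
Result: 1712-07-11
Step: kalendar.whichday[]
Result: Monday
Step: jar.stash[k=tusi; v=2092-11-16]
Result: 1997-12-06
Step: kalendar.stepdays[n=247]
Result: 1713-03-15
Step: measurebox.asunit[v=4; u_from=cm; u_to=yd]
Result: 50/1143
Step: measurebox.asunit[v=-4; u_from=K; u_to=C]
Result: -5543/20
Step: jar.stash[k=zopris; v=1714-08-25]
Result: nil
Step: kalendar.pin[d=1832-09-17]
Result: 1832-09-17
Step: jar.carries[k=zopris]
Result: yes

Answer: 1713-03-15


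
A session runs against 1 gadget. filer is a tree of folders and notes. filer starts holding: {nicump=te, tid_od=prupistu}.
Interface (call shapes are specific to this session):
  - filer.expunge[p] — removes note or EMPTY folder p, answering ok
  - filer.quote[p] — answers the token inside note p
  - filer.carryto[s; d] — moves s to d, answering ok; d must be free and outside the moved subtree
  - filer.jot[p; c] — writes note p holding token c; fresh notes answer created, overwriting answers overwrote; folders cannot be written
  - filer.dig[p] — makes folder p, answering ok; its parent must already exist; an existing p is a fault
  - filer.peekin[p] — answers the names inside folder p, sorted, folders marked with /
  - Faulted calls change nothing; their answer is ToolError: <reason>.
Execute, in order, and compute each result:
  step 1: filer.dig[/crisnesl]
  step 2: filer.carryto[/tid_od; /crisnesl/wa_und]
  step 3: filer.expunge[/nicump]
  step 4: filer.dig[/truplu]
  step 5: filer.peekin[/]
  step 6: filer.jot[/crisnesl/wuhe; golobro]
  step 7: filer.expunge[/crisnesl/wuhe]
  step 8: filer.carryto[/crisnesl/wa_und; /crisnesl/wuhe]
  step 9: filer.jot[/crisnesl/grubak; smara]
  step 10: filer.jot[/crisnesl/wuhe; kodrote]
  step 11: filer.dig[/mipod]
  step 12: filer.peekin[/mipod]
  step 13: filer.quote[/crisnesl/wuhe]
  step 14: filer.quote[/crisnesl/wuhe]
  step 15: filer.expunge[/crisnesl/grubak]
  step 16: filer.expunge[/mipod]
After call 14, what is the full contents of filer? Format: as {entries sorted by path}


==> filer.dig(p=/crisnesl)
<== ok
==> filer.carryto(s=/tid_od, d=/crisnesl/wa_und)
<== ok
==> filer.expunge(p=/nicump)
<== ok
==> filer.dig(p=/truplu)
<== ok
==> filer.peekin(p=/)
<== [crisnesl/, truplu/]
==> filer.jot(p=/crisnesl/wuhe, c=golobro)
<== created
==> filer.expunge(p=/crisnesl/wuhe)
<== ok
==> filer.carryto(s=/crisnesl/wa_und, d=/crisnesl/wuhe)
<== ok
==> filer.jot(p=/crisnesl/grubak, c=smara)
<== created
==> filer.jot(p=/crisnesl/wuhe, c=kodrote)
<== overwrote
==> filer.dig(p=/mipod)
<== ok
==> filer.peekin(p=/mipod)
<== []
==> filer.quote(p=/crisnesl/wuhe)
<== kodrote
==> filer.quote(p=/crisnesl/wuhe)
<== kodrote
==> filer.expunge(p=/crisnesl/grubak)
<== ok
==> filer.expunge(p=/mipod)
<== ok

Answer: {crisnesl/, crisnesl/grubak=smara, crisnesl/wuhe=kodrote, mipod/, truplu/}


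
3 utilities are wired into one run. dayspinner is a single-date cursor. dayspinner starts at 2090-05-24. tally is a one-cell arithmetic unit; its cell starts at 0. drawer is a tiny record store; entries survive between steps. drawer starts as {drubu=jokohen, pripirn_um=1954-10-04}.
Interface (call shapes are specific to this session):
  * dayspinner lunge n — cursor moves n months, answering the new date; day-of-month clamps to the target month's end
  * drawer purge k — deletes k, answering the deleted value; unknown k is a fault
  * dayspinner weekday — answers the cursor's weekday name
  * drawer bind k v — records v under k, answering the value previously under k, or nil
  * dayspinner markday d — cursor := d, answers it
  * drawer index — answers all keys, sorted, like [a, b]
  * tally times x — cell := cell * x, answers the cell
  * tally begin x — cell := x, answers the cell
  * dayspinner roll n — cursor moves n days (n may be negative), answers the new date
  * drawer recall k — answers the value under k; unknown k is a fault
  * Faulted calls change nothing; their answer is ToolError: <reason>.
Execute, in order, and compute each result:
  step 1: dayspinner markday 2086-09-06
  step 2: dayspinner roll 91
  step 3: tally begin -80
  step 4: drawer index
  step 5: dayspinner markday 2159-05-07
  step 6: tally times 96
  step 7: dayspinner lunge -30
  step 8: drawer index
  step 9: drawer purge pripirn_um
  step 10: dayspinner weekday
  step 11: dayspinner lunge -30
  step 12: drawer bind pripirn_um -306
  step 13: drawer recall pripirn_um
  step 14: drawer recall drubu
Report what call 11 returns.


Answer: 2154-05-07

Derivation:
-- 1. dayspinner markday(d→2086-09-06) == 2086-09-06
-- 2. dayspinner roll(n→91) == 2086-12-06
-- 3. tally begin(x→-80) == -80
-- 4. drawer index() == [drubu, pripirn_um]
-- 5. dayspinner markday(d→2159-05-07) == 2159-05-07
-- 6. tally times(x→96) == -7680
-- 7. dayspinner lunge(n→-30) == 2156-11-07
-- 8. drawer index() == [drubu, pripirn_um]
-- 9. drawer purge(k→pripirn_um) == 1954-10-04
-- 10. dayspinner weekday() == Sunday
-- 11. dayspinner lunge(n→-30) == 2154-05-07
-- 12. drawer bind(k→pripirn_um, v→-306) == nil
-- 13. drawer recall(k→pripirn_um) == -306
-- 14. drawer recall(k→drubu) == jokohen


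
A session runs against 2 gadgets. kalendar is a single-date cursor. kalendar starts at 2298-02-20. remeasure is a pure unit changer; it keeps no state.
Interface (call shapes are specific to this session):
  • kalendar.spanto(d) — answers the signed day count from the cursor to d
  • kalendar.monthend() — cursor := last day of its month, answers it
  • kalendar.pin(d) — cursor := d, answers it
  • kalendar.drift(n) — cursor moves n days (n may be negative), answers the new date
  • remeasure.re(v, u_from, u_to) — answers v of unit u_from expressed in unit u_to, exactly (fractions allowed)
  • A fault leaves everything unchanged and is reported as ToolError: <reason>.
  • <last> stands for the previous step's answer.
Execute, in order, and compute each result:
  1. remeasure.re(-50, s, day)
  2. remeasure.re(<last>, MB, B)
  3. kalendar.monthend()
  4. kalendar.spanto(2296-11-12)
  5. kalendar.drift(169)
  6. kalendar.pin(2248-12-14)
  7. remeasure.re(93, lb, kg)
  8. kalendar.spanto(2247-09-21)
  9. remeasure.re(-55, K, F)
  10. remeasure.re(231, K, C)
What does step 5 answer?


Answer: 2298-08-16

Derivation:
==> remeasure.re(v→-50, u_from→s, u_to→day)
<== -1/1728
==> remeasure.re(v→<last>, u_from→MB, u_to→B)
<== -15625/27
==> kalendar.monthend()
<== 2298-02-28
==> kalendar.spanto(d→2296-11-12)
<== -473
==> kalendar.drift(n→169)
<== 2298-08-16
==> kalendar.pin(d→2248-12-14)
<== 2248-12-14
==> remeasure.re(v→93, u_from→lb, u_to→kg)
<== 4218409041/100000000
==> kalendar.spanto(d→2247-09-21)
<== -450
==> remeasure.re(v→-55, u_from→K, u_to→F)
<== -55867/100
==> remeasure.re(v→231, u_from→K, u_to→C)
<== -843/20


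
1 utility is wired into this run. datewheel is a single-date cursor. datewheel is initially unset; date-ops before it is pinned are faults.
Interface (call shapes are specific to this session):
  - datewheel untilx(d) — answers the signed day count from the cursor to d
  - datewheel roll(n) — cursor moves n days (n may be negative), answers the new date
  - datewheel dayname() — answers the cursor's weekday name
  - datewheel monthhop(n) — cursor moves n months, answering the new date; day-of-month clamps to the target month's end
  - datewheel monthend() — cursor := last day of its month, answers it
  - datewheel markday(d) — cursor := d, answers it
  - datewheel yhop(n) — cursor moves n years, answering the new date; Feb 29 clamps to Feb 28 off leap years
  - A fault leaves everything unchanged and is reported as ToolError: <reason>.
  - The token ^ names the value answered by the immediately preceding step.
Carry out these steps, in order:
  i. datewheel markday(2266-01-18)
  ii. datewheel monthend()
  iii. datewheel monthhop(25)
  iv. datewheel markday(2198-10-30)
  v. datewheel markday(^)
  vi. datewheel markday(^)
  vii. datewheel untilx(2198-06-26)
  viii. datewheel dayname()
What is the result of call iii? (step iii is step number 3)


% datewheel markday 2266-01-18
= 2266-01-18
% datewheel monthend
= 2266-01-31
% datewheel monthhop 25
= 2268-02-29
% datewheel markday 2198-10-30
= 2198-10-30
% datewheel markday ^
= 2198-10-30
% datewheel markday ^
= 2198-10-30
% datewheel untilx 2198-06-26
= -126
% datewheel dayname
= Tuesday

Answer: 2268-02-29


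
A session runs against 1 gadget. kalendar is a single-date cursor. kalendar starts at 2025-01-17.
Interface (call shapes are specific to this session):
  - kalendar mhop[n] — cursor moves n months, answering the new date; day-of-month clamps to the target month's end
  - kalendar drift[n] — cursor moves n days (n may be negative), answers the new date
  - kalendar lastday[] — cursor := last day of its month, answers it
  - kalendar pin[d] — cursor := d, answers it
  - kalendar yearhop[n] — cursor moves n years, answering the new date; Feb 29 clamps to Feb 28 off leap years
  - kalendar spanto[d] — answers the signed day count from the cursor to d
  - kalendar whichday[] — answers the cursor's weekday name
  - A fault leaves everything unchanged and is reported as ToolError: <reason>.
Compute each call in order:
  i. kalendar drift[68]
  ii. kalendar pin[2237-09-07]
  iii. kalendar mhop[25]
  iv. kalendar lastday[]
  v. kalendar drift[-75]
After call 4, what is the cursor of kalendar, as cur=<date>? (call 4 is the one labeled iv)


Answer: cur=2239-10-31

Derivation:
→ kalendar drift(n: 68)
← 2025-03-26
→ kalendar pin(d: 2237-09-07)
← 2237-09-07
→ kalendar mhop(n: 25)
← 2239-10-07
→ kalendar lastday()
← 2239-10-31
→ kalendar drift(n: -75)
← 2239-08-17


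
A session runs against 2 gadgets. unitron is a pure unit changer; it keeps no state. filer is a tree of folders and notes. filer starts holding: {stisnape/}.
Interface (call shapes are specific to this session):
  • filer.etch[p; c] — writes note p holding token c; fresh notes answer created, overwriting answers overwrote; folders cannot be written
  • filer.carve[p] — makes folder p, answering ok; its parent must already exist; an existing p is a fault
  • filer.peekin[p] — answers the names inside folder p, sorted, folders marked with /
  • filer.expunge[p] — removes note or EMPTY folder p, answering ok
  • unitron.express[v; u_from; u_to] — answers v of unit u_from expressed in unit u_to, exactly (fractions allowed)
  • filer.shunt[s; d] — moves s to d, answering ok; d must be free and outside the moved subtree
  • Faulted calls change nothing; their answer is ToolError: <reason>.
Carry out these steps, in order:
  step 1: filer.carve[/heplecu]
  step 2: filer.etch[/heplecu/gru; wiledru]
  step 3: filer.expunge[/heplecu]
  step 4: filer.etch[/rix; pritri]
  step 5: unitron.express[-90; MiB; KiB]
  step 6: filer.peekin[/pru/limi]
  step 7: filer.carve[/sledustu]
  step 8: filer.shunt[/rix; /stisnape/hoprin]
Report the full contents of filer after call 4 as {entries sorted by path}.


Answer: {heplecu/, heplecu/gru=wiledru, rix=pritri, stisnape/}

Derivation:
Step: filer.carve[p=/heplecu]
Result: ok
Step: filer.etch[p=/heplecu/gru; c=wiledru]
Result: created
Step: filer.expunge[p=/heplecu]
Result: ToolError: not empty
Step: filer.etch[p=/rix; c=pritri]
Result: created
Step: unitron.express[v=-90; u_from=MiB; u_to=KiB]
Result: -92160
Step: filer.peekin[p=/pru/limi]
Result: ToolError: not found
Step: filer.carve[p=/sledustu]
Result: ok
Step: filer.shunt[s=/rix; d=/stisnape/hoprin]
Result: ok


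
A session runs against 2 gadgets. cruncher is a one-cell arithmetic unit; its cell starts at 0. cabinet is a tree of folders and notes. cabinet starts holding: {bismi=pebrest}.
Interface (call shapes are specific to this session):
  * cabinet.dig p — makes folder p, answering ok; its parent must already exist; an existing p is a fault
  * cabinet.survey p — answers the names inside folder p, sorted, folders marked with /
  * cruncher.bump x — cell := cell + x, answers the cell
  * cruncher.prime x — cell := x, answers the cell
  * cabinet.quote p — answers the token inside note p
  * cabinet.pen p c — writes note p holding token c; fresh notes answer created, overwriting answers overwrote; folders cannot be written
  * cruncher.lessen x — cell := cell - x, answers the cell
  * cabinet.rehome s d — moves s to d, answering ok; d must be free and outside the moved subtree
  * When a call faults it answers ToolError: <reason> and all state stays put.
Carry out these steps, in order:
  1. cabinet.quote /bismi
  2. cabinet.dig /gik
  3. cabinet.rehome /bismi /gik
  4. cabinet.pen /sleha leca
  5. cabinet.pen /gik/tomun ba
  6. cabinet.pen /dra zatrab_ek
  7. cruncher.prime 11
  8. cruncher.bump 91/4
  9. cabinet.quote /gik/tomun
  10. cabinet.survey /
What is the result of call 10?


Answer: [bismi, dra, gik/, sleha]

Derivation:
·→ cabinet.quote(/bismi)
·← pebrest
·→ cabinet.dig(/gik)
·← ok
·→ cabinet.rehome(/bismi, /gik)
·← ToolError: exists
·→ cabinet.pen(/sleha, leca)
·← created
·→ cabinet.pen(/gik/tomun, ba)
·← created
·→ cabinet.pen(/dra, zatrab_ek)
·← created
·→ cruncher.prime(11)
·← 11
·→ cruncher.bump(91/4)
·← 135/4
·→ cabinet.quote(/gik/tomun)
·← ba
·→ cabinet.survey(/)
·← [bismi, dra, gik/, sleha]


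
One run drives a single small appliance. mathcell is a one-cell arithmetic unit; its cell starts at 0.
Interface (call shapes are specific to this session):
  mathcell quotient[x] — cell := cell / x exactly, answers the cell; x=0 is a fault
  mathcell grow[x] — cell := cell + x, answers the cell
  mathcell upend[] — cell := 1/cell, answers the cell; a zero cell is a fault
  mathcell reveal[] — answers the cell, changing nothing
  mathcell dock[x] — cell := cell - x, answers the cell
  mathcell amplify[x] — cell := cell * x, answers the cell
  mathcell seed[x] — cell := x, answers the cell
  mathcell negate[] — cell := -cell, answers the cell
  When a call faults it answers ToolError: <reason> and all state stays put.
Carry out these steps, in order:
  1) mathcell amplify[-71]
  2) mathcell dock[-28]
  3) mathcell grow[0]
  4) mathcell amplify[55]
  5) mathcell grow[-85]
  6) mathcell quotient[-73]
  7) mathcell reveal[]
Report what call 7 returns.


# 1. mathcell amplify(x='-71') == 0
# 2. mathcell dock(x='-28') == 28
# 3. mathcell grow(x='0') == 28
# 4. mathcell amplify(x='55') == 1540
# 5. mathcell grow(x='-85') == 1455
# 6. mathcell quotient(x='-73') == -1455/73
# 7. mathcell reveal() == -1455/73

Answer: -1455/73


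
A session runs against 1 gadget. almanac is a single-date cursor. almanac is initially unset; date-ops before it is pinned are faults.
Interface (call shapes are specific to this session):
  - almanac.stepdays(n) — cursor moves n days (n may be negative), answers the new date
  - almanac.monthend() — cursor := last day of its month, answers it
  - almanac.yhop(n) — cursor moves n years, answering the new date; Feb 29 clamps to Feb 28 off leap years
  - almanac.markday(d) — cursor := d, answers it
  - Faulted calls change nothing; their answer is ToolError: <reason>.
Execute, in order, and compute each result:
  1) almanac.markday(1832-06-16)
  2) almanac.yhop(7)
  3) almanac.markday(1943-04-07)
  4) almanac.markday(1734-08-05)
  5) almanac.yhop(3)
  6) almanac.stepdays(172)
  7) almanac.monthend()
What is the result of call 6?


Next I call almanac.markday(d='1832-06-16'), yielding 1832-06-16.
Now I run almanac.yhop(n='7'), → 1839-06-16.
Now I run almanac.markday(d='1943-04-07'), and observe 1943-04-07.
Calling almanac.markday(d='1734-08-05'), and get 1734-08-05.
I call almanac.yhop(n='3'), which returns 1737-08-05.
I run almanac.stepdays(n='172'), giving 1738-01-24.
Now I run almanac.monthend, giving 1738-01-31.

Answer: 1738-01-24


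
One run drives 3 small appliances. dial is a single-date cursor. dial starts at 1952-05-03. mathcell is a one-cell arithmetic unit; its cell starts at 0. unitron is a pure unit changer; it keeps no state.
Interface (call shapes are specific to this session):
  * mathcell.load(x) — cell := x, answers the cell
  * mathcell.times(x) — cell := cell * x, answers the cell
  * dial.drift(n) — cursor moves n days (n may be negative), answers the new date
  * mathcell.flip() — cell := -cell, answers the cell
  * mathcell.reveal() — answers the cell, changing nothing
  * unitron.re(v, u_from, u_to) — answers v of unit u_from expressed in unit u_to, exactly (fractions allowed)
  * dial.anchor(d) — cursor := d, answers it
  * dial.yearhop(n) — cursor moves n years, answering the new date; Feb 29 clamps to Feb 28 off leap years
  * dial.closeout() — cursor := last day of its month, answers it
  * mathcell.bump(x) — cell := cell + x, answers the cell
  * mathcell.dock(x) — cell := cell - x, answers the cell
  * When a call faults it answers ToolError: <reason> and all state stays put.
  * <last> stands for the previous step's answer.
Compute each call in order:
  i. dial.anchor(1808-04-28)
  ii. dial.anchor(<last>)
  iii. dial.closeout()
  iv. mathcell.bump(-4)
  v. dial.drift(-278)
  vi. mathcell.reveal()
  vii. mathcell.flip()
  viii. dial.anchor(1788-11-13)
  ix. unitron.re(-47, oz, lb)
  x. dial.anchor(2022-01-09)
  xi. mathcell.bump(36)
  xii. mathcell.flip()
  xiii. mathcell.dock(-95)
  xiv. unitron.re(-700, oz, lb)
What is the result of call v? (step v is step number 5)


Using dial.anchor passing d='1808-04-28', yielding 1808-04-28.
Calling dial.anchor passing d='<last>', → 1808-04-28.
Calling dial.closeout(), which returns 1808-04-30.
Next I call mathcell.bump passing x='-4': -4.
Next I call dial.drift passing n='-278', → 1807-07-27.
I try mathcell.reveal(), and observe -4.
I call mathcell.flip, — result: 4.
Using dial.anchor passing d='1788-11-13', giving 1788-11-13.
Invoking unitron.re passing v='-47', u_from='oz', u_to='lb', → -47/16.
I use dial.anchor passing d='2022-01-09', and get 2022-01-09.
Now I run mathcell.bump passing x='36', → 40.
Invoking mathcell.flip, which returns -40.
I use mathcell.dock passing x='-95', giving 55.
Calling unitron.re passing v='-700', u_from='oz', u_to='lb': -175/4.

Answer: 1807-07-27


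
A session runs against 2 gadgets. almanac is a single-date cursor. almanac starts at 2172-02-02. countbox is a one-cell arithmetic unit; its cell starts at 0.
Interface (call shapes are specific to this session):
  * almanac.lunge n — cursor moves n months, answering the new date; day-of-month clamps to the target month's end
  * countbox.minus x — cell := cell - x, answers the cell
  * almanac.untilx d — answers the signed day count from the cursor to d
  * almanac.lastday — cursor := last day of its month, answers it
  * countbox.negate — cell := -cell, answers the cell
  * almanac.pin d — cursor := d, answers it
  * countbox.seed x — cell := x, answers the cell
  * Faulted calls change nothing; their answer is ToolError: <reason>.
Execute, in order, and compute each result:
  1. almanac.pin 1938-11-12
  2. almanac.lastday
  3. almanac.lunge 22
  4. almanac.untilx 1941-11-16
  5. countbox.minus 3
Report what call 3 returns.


# 1. pin(d: 1938-11-12) ~> 1938-11-12
# 2. lastday() ~> 1938-11-30
# 3. lunge(n: 22) ~> 1940-09-30
# 4. untilx(d: 1941-11-16) ~> 412
# 5. minus(x: 3) ~> -3

Answer: 1940-09-30


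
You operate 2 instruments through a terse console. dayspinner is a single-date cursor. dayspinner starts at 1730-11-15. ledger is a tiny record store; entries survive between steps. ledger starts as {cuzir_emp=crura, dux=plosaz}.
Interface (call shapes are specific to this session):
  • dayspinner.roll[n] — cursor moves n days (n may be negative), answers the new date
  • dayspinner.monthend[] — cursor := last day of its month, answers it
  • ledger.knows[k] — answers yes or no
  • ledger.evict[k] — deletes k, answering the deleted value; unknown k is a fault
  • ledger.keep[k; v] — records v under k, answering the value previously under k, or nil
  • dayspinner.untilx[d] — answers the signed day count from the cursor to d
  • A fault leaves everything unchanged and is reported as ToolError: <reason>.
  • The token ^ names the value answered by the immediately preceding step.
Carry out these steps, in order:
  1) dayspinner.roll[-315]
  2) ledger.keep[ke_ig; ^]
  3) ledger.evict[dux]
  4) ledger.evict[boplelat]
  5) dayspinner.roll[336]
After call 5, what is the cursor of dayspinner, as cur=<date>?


Answer: cur=1730-12-06

Derivation:
Using dayspinner.roll with n: -315, giving 1730-01-04.
I invoke ledger.keep with k: ke_ig, v: ^, and get nil.
Then ledger.evict with k: dux, and observe plosaz.
I call ledger.evict with k: boplelat, — result: ToolError: no such key boplelat.
Next I call dayspinner.roll with n: 336: 1730-12-06.


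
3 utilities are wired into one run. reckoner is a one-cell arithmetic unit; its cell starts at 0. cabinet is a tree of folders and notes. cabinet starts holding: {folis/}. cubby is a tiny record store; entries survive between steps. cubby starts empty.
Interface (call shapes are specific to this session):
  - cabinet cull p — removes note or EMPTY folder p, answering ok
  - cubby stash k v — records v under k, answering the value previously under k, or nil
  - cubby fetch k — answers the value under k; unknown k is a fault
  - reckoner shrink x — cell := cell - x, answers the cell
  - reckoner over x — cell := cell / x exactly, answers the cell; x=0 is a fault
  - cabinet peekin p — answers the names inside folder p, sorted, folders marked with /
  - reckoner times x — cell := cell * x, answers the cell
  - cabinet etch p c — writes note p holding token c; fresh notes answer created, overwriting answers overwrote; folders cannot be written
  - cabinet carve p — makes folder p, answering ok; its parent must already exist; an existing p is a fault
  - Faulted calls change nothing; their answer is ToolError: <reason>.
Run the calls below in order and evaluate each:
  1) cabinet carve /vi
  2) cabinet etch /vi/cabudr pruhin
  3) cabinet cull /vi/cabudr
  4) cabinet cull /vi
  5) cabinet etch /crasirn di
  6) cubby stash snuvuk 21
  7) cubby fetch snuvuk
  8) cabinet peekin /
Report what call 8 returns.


Answer: [crasirn, folis/]

Derivation:
-> cabinet carve(/vi)
<- ok
-> cabinet etch(/vi/cabudr, pruhin)
<- created
-> cabinet cull(/vi/cabudr)
<- ok
-> cabinet cull(/vi)
<- ok
-> cabinet etch(/crasirn, di)
<- created
-> cubby stash(snuvuk, 21)
<- nil
-> cubby fetch(snuvuk)
<- 21
-> cabinet peekin(/)
<- [crasirn, folis/]


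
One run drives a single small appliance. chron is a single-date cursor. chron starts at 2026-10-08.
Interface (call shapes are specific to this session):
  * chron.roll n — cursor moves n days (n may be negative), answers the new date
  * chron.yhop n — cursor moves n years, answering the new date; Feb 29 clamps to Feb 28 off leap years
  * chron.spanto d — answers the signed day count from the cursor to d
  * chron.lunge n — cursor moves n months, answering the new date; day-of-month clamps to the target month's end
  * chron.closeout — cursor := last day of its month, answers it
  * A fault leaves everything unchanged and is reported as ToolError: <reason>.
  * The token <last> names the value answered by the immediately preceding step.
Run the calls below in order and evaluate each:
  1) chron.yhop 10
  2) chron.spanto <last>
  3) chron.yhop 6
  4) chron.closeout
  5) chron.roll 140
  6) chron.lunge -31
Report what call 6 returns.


Answer: 2040-08-20

Derivation:
Calling chron.yhop(n=10), and get 2036-10-08.
Calling chron.spanto(d=<last>), giving 0.
Invoking chron.yhop(n=6), yielding 2042-10-08.
I invoke chron.closeout(): 2042-10-31.
I call chron.roll(n=140), → 2043-03-20.
I call chron.lunge(n=-31), — result: 2040-08-20.


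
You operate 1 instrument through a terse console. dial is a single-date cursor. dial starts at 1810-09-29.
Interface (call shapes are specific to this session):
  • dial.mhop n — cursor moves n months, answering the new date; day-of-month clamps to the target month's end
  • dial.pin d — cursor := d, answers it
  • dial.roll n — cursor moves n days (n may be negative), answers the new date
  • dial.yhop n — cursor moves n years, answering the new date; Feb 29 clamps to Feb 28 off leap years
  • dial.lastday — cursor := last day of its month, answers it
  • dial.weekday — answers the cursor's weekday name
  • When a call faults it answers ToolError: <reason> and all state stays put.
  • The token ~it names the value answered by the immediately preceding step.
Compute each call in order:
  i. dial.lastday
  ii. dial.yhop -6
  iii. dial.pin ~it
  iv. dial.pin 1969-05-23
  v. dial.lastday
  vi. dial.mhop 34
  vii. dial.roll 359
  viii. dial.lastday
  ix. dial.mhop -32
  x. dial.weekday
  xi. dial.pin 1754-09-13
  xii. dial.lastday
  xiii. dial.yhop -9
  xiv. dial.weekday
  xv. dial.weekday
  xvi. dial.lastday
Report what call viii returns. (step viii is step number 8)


~$ dial.lastday
= 1810-09-30
~$ dial.yhop n: -6
= 1804-09-30
~$ dial.pin d: ~it
= 1804-09-30
~$ dial.pin d: 1969-05-23
= 1969-05-23
~$ dial.lastday
= 1969-05-31
~$ dial.mhop n: 34
= 1972-03-31
~$ dial.roll n: 359
= 1973-03-25
~$ dial.lastday
= 1973-03-31
~$ dial.mhop n: -32
= 1970-07-31
~$ dial.weekday
= Friday
~$ dial.pin d: 1754-09-13
= 1754-09-13
~$ dial.lastday
= 1754-09-30
~$ dial.yhop n: -9
= 1745-09-30
~$ dial.weekday
= Thursday
~$ dial.weekday
= Thursday
~$ dial.lastday
= 1745-09-30

Answer: 1973-03-31


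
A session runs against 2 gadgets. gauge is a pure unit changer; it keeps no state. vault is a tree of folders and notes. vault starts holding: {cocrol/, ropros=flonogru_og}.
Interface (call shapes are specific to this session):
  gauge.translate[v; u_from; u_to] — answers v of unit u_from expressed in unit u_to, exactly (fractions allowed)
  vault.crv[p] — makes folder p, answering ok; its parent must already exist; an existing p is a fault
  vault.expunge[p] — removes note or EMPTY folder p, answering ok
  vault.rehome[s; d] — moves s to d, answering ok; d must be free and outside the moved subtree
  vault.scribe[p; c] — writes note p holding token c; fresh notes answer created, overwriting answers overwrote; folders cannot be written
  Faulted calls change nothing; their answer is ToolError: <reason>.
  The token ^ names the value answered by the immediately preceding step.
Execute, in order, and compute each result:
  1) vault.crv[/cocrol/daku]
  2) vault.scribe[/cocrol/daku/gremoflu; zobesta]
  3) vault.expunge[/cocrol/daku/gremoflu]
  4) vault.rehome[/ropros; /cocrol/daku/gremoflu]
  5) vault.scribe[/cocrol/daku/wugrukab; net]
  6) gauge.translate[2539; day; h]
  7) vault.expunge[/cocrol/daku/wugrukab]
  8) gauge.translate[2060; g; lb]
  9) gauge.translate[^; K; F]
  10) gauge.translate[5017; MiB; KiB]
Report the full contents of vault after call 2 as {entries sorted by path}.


Answer: {cocrol/, cocrol/daku/, cocrol/daku/gremoflu=zobesta, ropros=flonogru_og}

Derivation:
CALL vault.crv[p: /cocrol/daku]
RET  ok
CALL vault.scribe[p: /cocrol/daku/gremoflu; c: zobesta]
RET  created
CALL vault.expunge[p: /cocrol/daku/gremoflu]
RET  ok
CALL vault.rehome[s: /ropros; d: /cocrol/daku/gremoflu]
RET  ok
CALL vault.scribe[p: /cocrol/daku/wugrukab; c: net]
RET  created
CALL gauge.translate[v: 2539; u_from: day; u_to: h]
RET  60936
CALL vault.expunge[p: /cocrol/daku/wugrukab]
RET  ok
CALL gauge.translate[v: 2060; u_from: g; u_to: lb]
RET  206000000/45359237
CALL gauge.translate[v: ^; u_from: K; u_to: F]
RET  -2047948047179/4535923700
CALL gauge.translate[v: 5017; u_from: MiB; u_to: KiB]
RET  5137408
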